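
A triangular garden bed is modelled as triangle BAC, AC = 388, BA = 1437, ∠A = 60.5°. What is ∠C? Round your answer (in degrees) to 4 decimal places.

∠C ≈ 104.3350°

By the law of cosines, CB² = BA² + AC² − 2·BA·AC·cos A = 1.6664e+06, so CB ≈ 1290.9.
Law of cosines again: cos C = (AC² + CB² − BA²)/(2·AC·CB) ≈ -0.24759, so ∠C ≈ 104.33°.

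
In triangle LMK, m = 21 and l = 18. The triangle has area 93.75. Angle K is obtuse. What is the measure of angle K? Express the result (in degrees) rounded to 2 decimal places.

150.26

From area = ½·l·m·sin K, we get sin K = 2·area/(l·m) ≈ 0.49603.
Taking the obtuse solution, ∠K ≈ 150.26°.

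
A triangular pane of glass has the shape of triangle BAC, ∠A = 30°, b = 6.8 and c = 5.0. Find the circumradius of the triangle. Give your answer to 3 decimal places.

By the law of cosines, a² = c² + b² − 2·c·b·cos A = 12.35, so a ≈ 3.5143.
Area = ½·c·b·sin A ≈ 8.5.
Circumradius = a/(2 sin A) ≈ 3.5143.

3.514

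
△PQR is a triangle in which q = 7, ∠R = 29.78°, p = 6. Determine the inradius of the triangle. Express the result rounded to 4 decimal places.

By the law of cosines, r² = p² + q² − 2·p·q·cos R = 12.093, so r ≈ 3.4775.
Area = ½·p·q·sin R ≈ 10.43.
Semiperimeter s = (6+7+3.4775)/2 = 8.2388.
Inradius = area/s = 10.43/8.2388 ≈ 1.266.

1.2660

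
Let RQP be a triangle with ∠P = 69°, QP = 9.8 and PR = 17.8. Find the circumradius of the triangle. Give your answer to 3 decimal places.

9.087

By the law of cosines, RQ² = QP² + PR² − 2·QP·PR·cos P = 287.85, so RQ ≈ 16.966.
Area = ½·QP·PR·sin P ≈ 81.427.
Circumradius = RQ/(2 sin P) ≈ 9.0866.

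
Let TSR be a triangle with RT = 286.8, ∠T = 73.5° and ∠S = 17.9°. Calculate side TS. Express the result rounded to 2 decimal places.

932.84

The third angle is ∠R = 180° − ∠T − ∠S = 88.60°.
Law of sines: TS = RT·sin R/sin S ≈ 932.84.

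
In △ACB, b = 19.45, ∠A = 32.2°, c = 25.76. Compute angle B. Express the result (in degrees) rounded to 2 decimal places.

48.09

By the law of cosines, a² = c² + b² − 2·c·b·cos A = 193.94, so a ≈ 13.926.
Law of cosines again: cos B = (a² + c² − b²)/(2·a·c) ≈ 0.66791, so ∠B ≈ 48.09°.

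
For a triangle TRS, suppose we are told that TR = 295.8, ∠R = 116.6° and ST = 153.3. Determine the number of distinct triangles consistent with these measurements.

0

TR·sin R = 295.8·sin(116.6°) ≈ 264.5.
Since ∠R is not acute, a triangle exists only if ST > TR; here ST ≤ TR, so there is no triangle.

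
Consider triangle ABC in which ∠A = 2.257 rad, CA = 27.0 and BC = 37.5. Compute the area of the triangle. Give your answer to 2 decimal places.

Law of sines: sin B = CA·sin A/BC ≈ 0.55703.
Since BC ≥ CA, only the acute value applies: ∠B ≈ 0.591 rad.
Then ∠C = π − ∠A − ∠B ≈ 0.294 rad.
Law of sines gives AB = BC·sin C/sin A ≈ 14.036.
Area = ½·BC·CA·sin C ≈ 146.6.

area ≈ 146.60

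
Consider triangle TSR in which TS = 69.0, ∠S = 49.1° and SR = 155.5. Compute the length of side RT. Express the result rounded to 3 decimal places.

122.029

By the law of cosines, RT² = TS² + SR² − 2·TS·SR·cos S = 14891, so RT ≈ 122.03.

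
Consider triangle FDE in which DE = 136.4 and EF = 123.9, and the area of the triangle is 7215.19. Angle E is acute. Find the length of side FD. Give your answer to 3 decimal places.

From area = ½·DE·EF·sin E, we get sin E = 2·area/(DE·EF) ≈ 0.85387.
Taking the acute solution, ∠E ≈ 58.64°.
Law of cosines then gives FD ≈ 127.92.

127.921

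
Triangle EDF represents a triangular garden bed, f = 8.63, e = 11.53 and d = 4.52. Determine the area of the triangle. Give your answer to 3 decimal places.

Semiperimeter s = (11.53 + 4.52 + 8.63)/2 = 12.34.
Heron's formula: area = √(12.34·0.81·7.82·3.71) ≈ 17.029.

17.029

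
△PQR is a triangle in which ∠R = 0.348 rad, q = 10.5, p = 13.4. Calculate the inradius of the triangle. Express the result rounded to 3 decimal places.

By the law of cosines, r² = p² + q² − 2·p·q·cos R = 25.278, so r ≈ 5.0277.
Area = ½·p·q·sin R ≈ 23.991.
Semiperimeter s = (13.4+10.5+5.0277)/2 = 14.464.
Inradius = area/s = 23.991/14.464 ≈ 1.6587.

1.659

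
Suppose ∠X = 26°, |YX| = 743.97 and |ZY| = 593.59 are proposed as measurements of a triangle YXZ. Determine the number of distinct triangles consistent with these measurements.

|YX|·sin X = 743.97·sin(26°) ≈ 326.1.
Since |YX| sin X < |ZY| < |YX| (326.1 < 593.59 < 743.97), two triangles exist.

2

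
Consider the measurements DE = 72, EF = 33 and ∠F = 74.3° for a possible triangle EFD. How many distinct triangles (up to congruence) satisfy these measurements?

EF·sin F = 33·sin(74.3°) ≈ 31.77.
Since DE ≥ EF, exactly one triangle exists.

1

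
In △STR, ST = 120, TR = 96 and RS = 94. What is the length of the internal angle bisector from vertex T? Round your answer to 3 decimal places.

By the law of cosines, cos T = (ST² + TR² − RS²) / (2·ST·TR) ≈ 0.64149, so ∠T ≈ 50.10°.
The bisector from T has length 2·ST·TR·cos(∠T/2)/(ST+TR) ≈ 96.635.

t_T ≈ 96.635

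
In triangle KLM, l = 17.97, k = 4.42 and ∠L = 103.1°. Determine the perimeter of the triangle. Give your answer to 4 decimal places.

Law of sines: sin K = k·sin L/l ≈ 0.23956.
Since l ≥ k, only the acute value applies: ∠K ≈ 13.86°.
Then ∠M = 180° − ∠L − ∠K ≈ 63.04°.
Law of sines gives m = l·sin M/sin L ≈ 16.445.
Semiperimeter s = (4.42+17.97+16.445)/2 = 19.417.
Perimeter = 4.42 + 17.97 + 16.445 = 38.835.

38.8349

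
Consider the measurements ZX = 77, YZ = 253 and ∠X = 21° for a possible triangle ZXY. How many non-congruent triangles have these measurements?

ZX·sin X = 77·sin(21°) ≈ 27.59.
Since YZ ≥ ZX, exactly one triangle exists.

1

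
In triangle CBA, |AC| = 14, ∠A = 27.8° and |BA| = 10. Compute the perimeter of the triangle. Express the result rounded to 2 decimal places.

perimeter ≈ 30.95

By the law of cosines, |CB|² = |BA|² + |AC|² − 2·|BA|·|AC|·cos A = 48.317, so |CB| ≈ 6.9511.
Semiperimeter s = (10+14+6.9511)/2 = 15.476.
Perimeter = 10 + 14 + 6.9511 = 30.951.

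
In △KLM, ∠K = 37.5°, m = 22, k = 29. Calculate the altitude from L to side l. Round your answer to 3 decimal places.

Law of sines: sin M = m·sin K/k ≈ 0.46182.
Since k ≥ m, only the acute value applies: ∠M ≈ 27.50°.
Then ∠L = 180° − ∠K − ∠M ≈ 115.00°.
Law of sines gives l = k·sin L/sin K ≈ 43.176.
Area = ½·k·m·sin L ≈ 289.12.
The altitude from L has length 2·area/l ≈ 13.393.

h_L ≈ 13.393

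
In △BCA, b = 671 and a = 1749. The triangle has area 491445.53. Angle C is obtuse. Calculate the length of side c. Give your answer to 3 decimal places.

2189.009

From area = ½·a·b·sin C, we get sin C = 2·area/(a·b) ≈ 0.83752.
Taking the obtuse solution, ∠C ≈ 123.12°.
Law of cosines then gives c ≈ 2189.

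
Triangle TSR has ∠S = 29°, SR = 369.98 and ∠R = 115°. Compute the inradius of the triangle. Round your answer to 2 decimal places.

The third angle is ∠T = 180° − ∠S − ∠R = 36.00°.
Law of sines: RT = SR·sin S/sin T ≈ 305.16.
Law of sines: TS = SR·sin R/sin T ≈ 570.47.
Area = ½·SR·RT·sin R ≈ 51163.
Semiperimeter s = (369.98+305.16+570.47)/2 = 622.81.
Inradius = area/s = 51163/622.81 ≈ 82.149.

r ≈ 82.15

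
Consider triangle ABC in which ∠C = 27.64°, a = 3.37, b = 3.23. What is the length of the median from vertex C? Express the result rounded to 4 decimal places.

m_C ≈ 3.2045

By the law of cosines, c² = a² + b² − 2·a·b·cos C = 2.504, so c ≈ 1.5824.
Median from C: ½√(2·a² + 2·b² − c²) ≈ 3.2045.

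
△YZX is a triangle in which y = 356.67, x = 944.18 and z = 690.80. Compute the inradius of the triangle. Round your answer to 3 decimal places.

r ≈ 100.553

Semiperimeter s = (356.67 + 690.8 + 944.18)/2 = 995.83.
Heron's formula: area = √(995.83·639.15·305.03·51.645) ≈ 1.0013e+05.
Inradius = area/s = 1.0013e+05/995.83 ≈ 100.55.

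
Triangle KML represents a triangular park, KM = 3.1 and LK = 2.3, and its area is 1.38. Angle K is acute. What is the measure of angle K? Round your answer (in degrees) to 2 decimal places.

From area = ½·LK·KM·sin K, we get sin K = 2·area/(LK·KM) ≈ 0.38710.
Taking the acute solution, ∠K ≈ 22.77°.

22.77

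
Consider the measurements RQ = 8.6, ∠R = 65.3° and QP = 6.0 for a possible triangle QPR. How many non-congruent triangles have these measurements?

0

RQ·sin R = 8.6·sin(65.3°) ≈ 7.813.
Since QP = 6.0 < 7.813 = RQ sin R, no triangle exists.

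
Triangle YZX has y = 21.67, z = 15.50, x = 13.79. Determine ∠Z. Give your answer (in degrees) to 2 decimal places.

By the law of cosines, cos Z = (x² + y² − z²) / (2·x·y) ≈ 0.70191, so ∠Z ≈ 45.42°.

45.42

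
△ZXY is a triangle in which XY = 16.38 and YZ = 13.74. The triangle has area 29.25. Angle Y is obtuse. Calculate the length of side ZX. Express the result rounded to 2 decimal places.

29.86

From area = ½·XY·YZ·sin Y, we get sin Y = 2·area/(XY·YZ) ≈ 0.25993.
Taking the obtuse solution, ∠Y ≈ 164.93°.
Law of cosines then gives ZX ≈ 29.862.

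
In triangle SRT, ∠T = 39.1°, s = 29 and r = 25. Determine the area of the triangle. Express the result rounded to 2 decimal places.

Area = ½·s·r·sin T ≈ 228.62.

228.62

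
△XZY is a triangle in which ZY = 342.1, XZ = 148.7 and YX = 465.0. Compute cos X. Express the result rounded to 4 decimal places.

By the law of cosines, cos X = (YX² + XZ² − ZY²) / (2·YX·XZ) ≈ 0.87717, so ∠X ≈ 28.70°.

0.8772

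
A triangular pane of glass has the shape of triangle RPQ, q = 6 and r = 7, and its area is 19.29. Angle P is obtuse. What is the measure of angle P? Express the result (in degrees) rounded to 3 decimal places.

From area = ½·q·r·sin P, we get sin P = 2·area/(q·r) ≈ 0.91857.
Taking the obtuse solution, ∠P ≈ 113.28°.

∠P ≈ 113.282°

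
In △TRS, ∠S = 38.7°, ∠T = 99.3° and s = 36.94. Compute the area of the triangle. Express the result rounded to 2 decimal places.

The third angle is ∠R = 180° − ∠S − ∠T = 42.00°.
Law of sines: t = s·sin T/sin S ≈ 58.304.
Law of sines: r = s·sin R/sin S ≈ 39.533.
Area = ½·s·t·sin R ≈ 720.58.

area ≈ 720.58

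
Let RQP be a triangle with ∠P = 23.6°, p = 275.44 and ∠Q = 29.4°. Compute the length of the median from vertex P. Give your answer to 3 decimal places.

The third angle is ∠R = 180° − ∠Q − ∠P = 127.00°.
Law of sines: r = p·sin R/sin P ≈ 549.46.
Law of sines: q = p·sin Q/sin P ≈ 337.74.
Median from P: ½√(2·r² + 2·q² − p²) ≈ 434.77.

m_P ≈ 434.766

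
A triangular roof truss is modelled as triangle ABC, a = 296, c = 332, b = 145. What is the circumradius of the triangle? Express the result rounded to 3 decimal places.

166.028

By the law of cosines, cos A = (b² + c² − a²) / (2·b·c) ≈ 0.45319, so ∠A ≈ 63.05°.
Circumradius = a/(2 sin A) ≈ 166.03.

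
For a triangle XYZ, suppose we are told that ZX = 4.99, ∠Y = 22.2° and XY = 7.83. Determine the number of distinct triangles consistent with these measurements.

XY·sin Y = 7.83·sin(22.2°) ≈ 2.958.
Since XY sin Y < ZX < XY (2.958 < 4.99 < 7.83), two triangles exist.

2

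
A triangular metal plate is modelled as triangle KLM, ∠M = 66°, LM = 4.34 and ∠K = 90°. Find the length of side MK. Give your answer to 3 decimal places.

The third angle is ∠L = 180° − ∠M − ∠K = 24.00°.
Law of sines: MK = LM·sin L/sin K ≈ 1.7652.

1.765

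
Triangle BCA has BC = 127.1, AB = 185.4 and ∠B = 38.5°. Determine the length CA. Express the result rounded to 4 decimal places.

By the law of cosines, CA² = AB² + BC² − 2·AB·BC·cos B = 13644, so CA ≈ 116.81.

116.8087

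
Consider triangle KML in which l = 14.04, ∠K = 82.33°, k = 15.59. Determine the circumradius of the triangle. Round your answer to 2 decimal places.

R ≈ 7.87

Law of sines: sin L = l·sin K/k ≈ 0.89252.
Since k ≥ l, only the acute value applies: ∠L ≈ 63.19°.
Then ∠M = 180° − ∠K − ∠L ≈ 34.48°.
Law of sines gives m = k·sin M/sin K ≈ 8.9051.
Circumradius = k/(2 sin K) ≈ 7.8654.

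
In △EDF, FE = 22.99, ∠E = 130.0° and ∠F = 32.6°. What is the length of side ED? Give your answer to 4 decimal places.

The third angle is ∠D = 180° − ∠F − ∠E = 17.40°.
Law of sines: ED = FE·sin F/sin D ≈ 41.42.

41.4202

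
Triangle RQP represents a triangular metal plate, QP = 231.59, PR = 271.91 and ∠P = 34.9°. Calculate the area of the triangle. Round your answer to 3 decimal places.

Area = ½·QP·PR·sin P ≈ 18014.

18014.481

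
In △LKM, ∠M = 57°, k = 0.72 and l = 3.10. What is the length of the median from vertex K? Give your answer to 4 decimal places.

By the law of cosines, m² = l² + k² − 2·l·k·cos M = 7.6971, so m ≈ 2.7744.
Median from K: ½√(2·m² + 2·l² − k²) ≈ 2.9196.

2.9196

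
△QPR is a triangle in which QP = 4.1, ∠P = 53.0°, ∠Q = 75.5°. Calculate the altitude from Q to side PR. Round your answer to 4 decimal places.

3.2744

The third angle is ∠R = 180° − ∠Q − ∠P = 51.50°.
Law of sines: PR = QP·sin Q/sin R ≈ 5.072.
Law of sines: RQ = QP·sin P/sin R ≈ 4.184.
Area = ½·QP·PR·sin P ≈ 8.3039.
The altitude from Q has length 2·area/PR ≈ 3.2744.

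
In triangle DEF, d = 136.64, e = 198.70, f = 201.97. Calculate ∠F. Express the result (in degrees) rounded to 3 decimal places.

By the law of cosines, cos F = (d² + e² − f²) / (2·d·e) ≈ 0.31971, so ∠F ≈ 71.35°.

71.355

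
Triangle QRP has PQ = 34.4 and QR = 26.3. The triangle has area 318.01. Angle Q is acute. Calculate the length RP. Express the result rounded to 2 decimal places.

24.25

From area = ½·PQ·QR·sin Q, we get sin Q = 2·area/(PQ·QR) ≈ 0.70300.
Taking the acute solution, ∠Q ≈ 44.67°.
Law of cosines then gives RP ≈ 24.253.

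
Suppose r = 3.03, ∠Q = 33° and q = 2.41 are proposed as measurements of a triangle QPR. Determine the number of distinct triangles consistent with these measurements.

2

r·sin Q = 3.03·sin(33°) ≈ 1.65.
Since r sin Q < q < r (1.65 < 2.41 < 3.03), two triangles exist.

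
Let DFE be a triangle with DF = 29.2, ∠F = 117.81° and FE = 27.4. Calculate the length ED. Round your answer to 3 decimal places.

By the law of cosines, ED² = DF² + FE² − 2·DF·FE·cos F = 2349.9, so ED ≈ 48.476.

48.476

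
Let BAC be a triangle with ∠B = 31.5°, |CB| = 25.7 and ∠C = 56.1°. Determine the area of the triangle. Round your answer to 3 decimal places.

area ≈ 143.346

The third angle is ∠A = 180° − ∠C − ∠B = 92.40°.
Law of sines: |AC| = |CB|·sin B/sin A ≈ 13.44.
Law of sines: |BA| = |CB|·sin C/sin A ≈ 21.35.
Area = ½·|CB|·|AC|·sin C ≈ 143.35.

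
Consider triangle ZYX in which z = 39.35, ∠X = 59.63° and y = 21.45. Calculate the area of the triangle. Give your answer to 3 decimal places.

Area = ½·z·y·sin X ≈ 364.12.

364.117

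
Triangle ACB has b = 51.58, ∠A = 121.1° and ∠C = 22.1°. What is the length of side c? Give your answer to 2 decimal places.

32.40

The third angle is ∠B = 180° − ∠A − ∠C = 36.80°.
Law of sines: c = b·sin C/sin B ≈ 32.395.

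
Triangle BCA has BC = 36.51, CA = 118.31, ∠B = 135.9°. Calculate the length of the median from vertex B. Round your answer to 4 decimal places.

m_B ≈ 34.0172

Law of sines: sin A = BC·sin B/CA ≈ 0.21476.
Since CA ≥ BC, only the acute value applies: ∠A ≈ 12.40°.
Then ∠C = 180° − ∠B − ∠A ≈ 31.70°.
Law of sines gives AB = CA·sin C/sin B ≈ 89.331.
Median from B: ½√(2·AB² + 2·BC² − CA²) ≈ 34.017.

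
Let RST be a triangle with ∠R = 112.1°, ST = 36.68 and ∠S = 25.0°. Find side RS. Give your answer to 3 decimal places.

The third angle is ∠T = 180° − ∠R − ∠S = 42.90°.
Law of sines: RS = ST·sin T/sin R ≈ 26.949.

26.949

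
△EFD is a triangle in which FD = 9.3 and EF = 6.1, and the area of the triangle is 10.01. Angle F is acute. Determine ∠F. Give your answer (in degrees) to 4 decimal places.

∠F ≈ 20.6648°

From area = ½·EF·FD·sin F, we get sin F = 2·area/(EF·FD) ≈ 0.35290.
Taking the acute solution, ∠F ≈ 20.66°.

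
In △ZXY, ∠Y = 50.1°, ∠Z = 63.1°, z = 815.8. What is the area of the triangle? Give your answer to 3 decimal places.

263111.283

The third angle is ∠X = 180° − ∠Y − ∠Z = 66.80°.
Law of sines: x = z·sin X/sin Z ≈ 840.81.
Law of sines: y = z·sin Y/sin Z ≈ 701.79.
Area = ½·z·x·sin Y ≈ 2.6311e+05.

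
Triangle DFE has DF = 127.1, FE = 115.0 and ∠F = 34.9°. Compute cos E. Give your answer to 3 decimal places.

cos E ≈ 0.146

By the law of cosines, ED² = DF² + FE² − 2·DF·FE·cos F = 5403.9, so ED ≈ 73.511.
Law of cosines again: cos E = (FE² + ED² − DF²)/(2·FE·ED) ≈ 0.14635, so ∠E ≈ 81.58°.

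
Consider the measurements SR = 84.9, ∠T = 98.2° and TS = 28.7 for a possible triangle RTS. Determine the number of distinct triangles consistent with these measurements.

TS·sin T = 28.7·sin(98.2°) ≈ 28.41.
Since ∠T is not acute, a triangle exists only if SR > TS; here SR > TS, so there is exactly one triangle.

1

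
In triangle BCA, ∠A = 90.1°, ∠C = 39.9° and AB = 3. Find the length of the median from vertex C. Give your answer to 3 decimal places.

The third angle is ∠B = 180° − ∠C − ∠A = 50.00°.
Law of sines: CA = AB·sin B/sin C ≈ 3.5827.
Law of sines: BC = AB·sin A/sin C ≈ 4.6769.
Median from C: ½√(2·BC² + 2·CA² − AB²) ≈ 3.8865.

3.886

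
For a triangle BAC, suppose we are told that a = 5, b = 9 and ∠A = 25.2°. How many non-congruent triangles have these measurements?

2

b·sin A = 9·sin(25.2°) ≈ 3.832.
Since b sin A < a < b (3.832 < 5 < 9), two triangles exist.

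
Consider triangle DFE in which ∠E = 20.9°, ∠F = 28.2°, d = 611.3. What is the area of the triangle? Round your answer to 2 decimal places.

41671.49

The third angle is ∠D = 180° − ∠F − ∠E = 130.90°.
Law of sines: f = d·sin F/sin D ≈ 382.18.
Law of sines: e = d·sin E/sin D ≈ 288.51.
Area = ½·d·f·sin E ≈ 41671.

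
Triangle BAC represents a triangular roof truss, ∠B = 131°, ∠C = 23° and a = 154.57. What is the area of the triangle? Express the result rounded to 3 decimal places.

area ≈ 8035.933

The third angle is ∠A = 180° − ∠C − ∠B = 26.00°.
Law of sines: b = a·sin B/sin A ≈ 266.11.
Law of sines: c = a·sin C/sin A ≈ 137.77.
Area = ½·a·b·sin C ≈ 8035.9.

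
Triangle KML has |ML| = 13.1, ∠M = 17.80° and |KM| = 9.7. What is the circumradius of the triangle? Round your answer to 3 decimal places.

By the law of cosines, |LK|² = |KM|² + |ML|² − 2·|KM|·|ML|·cos M = 23.726, so |LK| ≈ 4.8709.
Area = ½·|KM|·|ML|·sin M ≈ 19.422.
Circumradius = |LK|/(2 sin M) ≈ 7.9669.

R ≈ 7.967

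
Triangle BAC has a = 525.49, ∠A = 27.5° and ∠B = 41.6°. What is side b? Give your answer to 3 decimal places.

The third angle is ∠C = 180° − ∠B − ∠A = 110.90°.
Law of sines: b = a·sin B/sin A ≈ 755.58.

755.577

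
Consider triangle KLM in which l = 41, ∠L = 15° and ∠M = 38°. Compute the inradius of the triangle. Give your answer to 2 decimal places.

The third angle is ∠K = 180° − ∠L − ∠M = 127.00°.
Law of sines: k = l·sin K/sin L ≈ 126.51.
Law of sines: m = l·sin M/sin L ≈ 97.528.
Area = ½·l·k·sin M ≈ 1596.7.
Semiperimeter s = (126.51+41+97.528)/2 = 132.52.
Inradius = area/s = 1596.7/132.52 ≈ 12.049.

r ≈ 12.05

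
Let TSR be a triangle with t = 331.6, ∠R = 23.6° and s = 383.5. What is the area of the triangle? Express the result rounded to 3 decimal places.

Area = ½·t·s·sin R ≈ 25456.

25455.913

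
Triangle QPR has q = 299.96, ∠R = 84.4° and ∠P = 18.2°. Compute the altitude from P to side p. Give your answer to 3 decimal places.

The third angle is ∠Q = 180° − ∠P − ∠R = 77.40°.
Law of sines: p = q·sin P/sin Q ≈ 96.
Law of sines: r = q·sin R/sin Q ≈ 305.9.
Area = ½·q·p·sin R ≈ 14329.
The altitude from P has length 2·area/p ≈ 298.53.

298.528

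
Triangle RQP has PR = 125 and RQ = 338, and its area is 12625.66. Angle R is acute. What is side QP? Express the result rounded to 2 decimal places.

249.24

From area = ½·PR·RQ·sin R, we get sin R = 2·area/(PR·RQ) ≈ 0.59766.
Taking the acute solution, ∠R ≈ 36.70°.
Law of cosines then gives QP ≈ 249.24.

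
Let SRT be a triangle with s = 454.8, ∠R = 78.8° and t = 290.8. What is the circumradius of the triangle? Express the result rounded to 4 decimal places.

By the law of cosines, r² = t² + s² − 2·t·s·cos R = 2.4003e+05, so r ≈ 489.93.
Area = ½·t·s·sin R ≈ 64869.
Circumradius = r/(2 sin R) ≈ 249.72.

249.7204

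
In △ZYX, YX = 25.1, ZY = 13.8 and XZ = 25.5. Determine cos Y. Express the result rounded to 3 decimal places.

0.246

By the law of cosines, cos Y = (ZY² + YX² − XZ²) / (2·ZY·YX) ≈ 0.24568, so ∠Y ≈ 75.78°.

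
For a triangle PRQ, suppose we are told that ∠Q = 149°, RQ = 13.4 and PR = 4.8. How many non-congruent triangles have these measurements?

0

RQ·sin Q = 13.4·sin(149°) ≈ 6.902.
Since ∠Q is not acute, a triangle exists only if PR > RQ; here PR ≤ RQ, so there is no triangle.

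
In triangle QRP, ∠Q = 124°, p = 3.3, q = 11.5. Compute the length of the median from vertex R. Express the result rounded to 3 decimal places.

m_R ≈ 7.059

Law of sines: sin P = p·sin Q/q ≈ 0.23790.
Since q ≥ p, only the acute value applies: ∠P ≈ 13.76°.
Then ∠R = 180° − ∠Q − ∠P ≈ 42.24°.
Law of sines gives r = q·sin R/sin Q ≈ 9.3245.
Median from R: ½√(2·p² + 2·q² − r²) ≈ 7.0593.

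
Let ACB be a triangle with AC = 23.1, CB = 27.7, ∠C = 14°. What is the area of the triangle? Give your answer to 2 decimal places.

area ≈ 77.40

Area = ½·AC·CB·sin C ≈ 77.399.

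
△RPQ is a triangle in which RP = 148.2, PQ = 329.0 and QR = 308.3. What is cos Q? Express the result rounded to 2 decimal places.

By the law of cosines, cos Q = (PQ² + QR² − RP²) / (2·PQ·QR) ≈ 0.89385, so ∠Q ≈ 26.64°.

0.89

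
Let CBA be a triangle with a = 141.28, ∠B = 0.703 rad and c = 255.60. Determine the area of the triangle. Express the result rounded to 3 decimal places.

area ≈ 11673.103

Area = ½·a·c·sin B ≈ 11673.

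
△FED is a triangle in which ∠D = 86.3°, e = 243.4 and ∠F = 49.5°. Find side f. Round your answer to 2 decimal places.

The third angle is ∠E = 180° − ∠D − ∠F = 44.20°.
Law of sines: f = e·sin F/sin E ≈ 265.48.

265.48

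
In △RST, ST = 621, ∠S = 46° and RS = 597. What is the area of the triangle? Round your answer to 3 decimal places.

area ≈ 133342.940

Area = ½·RS·ST·sin S ≈ 1.3334e+05.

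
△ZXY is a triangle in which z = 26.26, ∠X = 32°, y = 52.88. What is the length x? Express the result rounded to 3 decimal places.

33.625

By the law of cosines, x² = y² + z² − 2·y·z·cos X = 1130.6, so x ≈ 33.625.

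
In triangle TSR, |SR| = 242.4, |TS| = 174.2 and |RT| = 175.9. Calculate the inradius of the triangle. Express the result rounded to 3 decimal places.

Semiperimeter s = (242.4 + 175.9 + 174.2)/2 = 296.25.
Heron's formula: area = √(296.25·53.85·120.35·122.05) ≈ 15308.
Inradius = area/s = 15308/296.25 ≈ 51.672.

r ≈ 51.672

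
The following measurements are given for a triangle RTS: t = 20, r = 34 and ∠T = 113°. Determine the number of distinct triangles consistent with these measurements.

0

r·sin T = 34·sin(113°) ≈ 31.3.
Since ∠T is not acute, a triangle exists only if t > r; here t ≤ r, so there is no triangle.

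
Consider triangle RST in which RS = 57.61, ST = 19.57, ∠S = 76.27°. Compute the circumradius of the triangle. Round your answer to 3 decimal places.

By the law of cosines, TR² = RS² + ST² − 2·RS·ST·cos S = 3166.7, so TR ≈ 56.274.
Area = ½·RS·ST·sin S ≈ 547.61.
Circumradius = TR/(2 sin S) ≈ 28.964.

28.964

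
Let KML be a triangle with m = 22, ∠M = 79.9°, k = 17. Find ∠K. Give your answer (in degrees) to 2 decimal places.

∠K ≈ 49.53°

Law of sines: sin K = k·sin M/m ≈ 0.76075.
Since m ≥ k, only the acute value applies: ∠K ≈ 49.53°.
Then ∠L = 180° − ∠M − ∠K ≈ 50.57°.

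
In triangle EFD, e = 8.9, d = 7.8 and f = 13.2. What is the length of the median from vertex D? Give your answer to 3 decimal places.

10.560

Median from D: ½√(2·e² + 2·f² − d²) ≈ 10.56.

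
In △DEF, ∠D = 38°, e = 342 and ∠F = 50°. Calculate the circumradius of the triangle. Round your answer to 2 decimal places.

The third angle is ∠E = 180° − ∠F − ∠D = 92.00°.
Law of sines: d = e·sin D/sin E ≈ 210.68.
Law of sines: f = e·sin F/sin E ≈ 262.15.
Circumradius = e/(2 sin E) ≈ 171.1.

R ≈ 171.10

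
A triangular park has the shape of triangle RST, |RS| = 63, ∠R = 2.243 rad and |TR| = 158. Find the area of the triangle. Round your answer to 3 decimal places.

Area = ½·|TR|·|RS|·sin R ≈ 3894.3.

3894.260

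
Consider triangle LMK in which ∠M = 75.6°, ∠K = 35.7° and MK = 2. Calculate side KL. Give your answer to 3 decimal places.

The third angle is ∠L = 180° − ∠M − ∠K = 68.70°.
Law of sines: KL = MK·sin M/sin L ≈ 2.0792.

2.079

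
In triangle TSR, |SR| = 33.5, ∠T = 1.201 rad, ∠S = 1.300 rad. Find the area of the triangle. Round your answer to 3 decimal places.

The third angle is ∠R = π − ∠T − ∠S = 0.641 rad.
Law of sines: |RT| = |SR|·sin S/sin T ≈ 34.619.
Law of sines: |TS| = |SR|·sin R/sin T ≈ 21.474.
Area = ½·|SR|·|RT|·sin R ≈ 346.57.

346.575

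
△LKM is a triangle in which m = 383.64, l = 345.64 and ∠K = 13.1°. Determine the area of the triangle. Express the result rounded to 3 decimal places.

Area = ½·m·l·sin K ≈ 15027.

area ≈ 15027.132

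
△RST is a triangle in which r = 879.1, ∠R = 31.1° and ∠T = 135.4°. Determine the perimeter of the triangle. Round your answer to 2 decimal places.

perimeter ≈ 2471.42

The third angle is ∠S = 180° − ∠T − ∠R = 13.50°.
Law of sines: s = r·sin S/sin R ≈ 397.31.
Law of sines: t = r·sin T/sin R ≈ 1195.
Semiperimeter p = (879.1+397.31+1195)/2 = 1235.7.
Perimeter = 879.1 + 397.31 + 1195 = 2471.4.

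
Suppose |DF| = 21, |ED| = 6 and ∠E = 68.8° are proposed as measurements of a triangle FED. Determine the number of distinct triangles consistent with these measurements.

1

|ED|·sin E = 6·sin(68.8°) ≈ 5.594.
Since |DF| ≥ |ED|, exactly one triangle exists.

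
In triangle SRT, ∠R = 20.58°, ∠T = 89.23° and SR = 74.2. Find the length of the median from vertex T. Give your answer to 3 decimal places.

The third angle is ∠S = 180° − ∠R − ∠T = 70.19°.
Law of sines: RT = SR·sin S/sin T ≈ 69.815.
Law of sines: TS = SR·sin R/sin T ≈ 26.085.
Median from T: ½√(2·RT² + 2·TS² − SR²) ≈ 37.428.

m_T ≈ 37.428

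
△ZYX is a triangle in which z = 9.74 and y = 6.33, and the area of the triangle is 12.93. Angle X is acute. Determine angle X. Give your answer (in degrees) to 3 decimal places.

From area = ½·z·y·sin X, we get sin X = 2·area/(z·y) ≈ 0.41944.
Taking the acute solution, ∠X ≈ 24.80°.

24.799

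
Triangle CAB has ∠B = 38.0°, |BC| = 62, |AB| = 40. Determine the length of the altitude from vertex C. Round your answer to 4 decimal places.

38.1710

By the law of cosines, |CA|² = |AB|² + |BC|² − 2·|AB|·|BC|·cos B = 1535.5, so |CA| ≈ 39.185.
Area = ½·|AB|·|BC|·sin B ≈ 763.42.
The altitude from C has length 2·area/|AB| ≈ 38.171.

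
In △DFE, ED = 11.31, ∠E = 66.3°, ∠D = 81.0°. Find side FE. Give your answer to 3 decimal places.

The third angle is ∠F = 180° − ∠E − ∠D = 32.70°.
Law of sines: FE = ED·sin D/sin F ≈ 20.677.

20.677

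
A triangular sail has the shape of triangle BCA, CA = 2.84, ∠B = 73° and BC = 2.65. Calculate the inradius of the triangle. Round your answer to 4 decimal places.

Law of sines: sin A = BC·sin B/CA ≈ 0.89233.
Since CA ≥ BC, only the acute value applies: ∠A ≈ 63.17°.
Then ∠C = 180° − ∠B − ∠A ≈ 43.83°.
Law of sines gives AB = CA·sin C/sin B ≈ 2.0567.
Area = ½·CA·BC·sin C ≈ 2.6061.
Semiperimeter s = (2.84+2.0567+2.65)/2 = 3.7734.
Inradius = area/s = 2.6061/3.7734 ≈ 0.69066.

r ≈ 0.6907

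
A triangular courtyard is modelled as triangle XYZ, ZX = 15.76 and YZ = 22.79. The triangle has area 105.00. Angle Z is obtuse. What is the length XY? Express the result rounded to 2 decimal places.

From area = ½·YZ·ZX·sin Z, we get sin Z = 2·area/(YZ·ZX) ≈ 0.58468.
Taking the obtuse solution, ∠Z ≈ 144.22°.
Law of cosines then gives XY ≈ 36.749.

36.75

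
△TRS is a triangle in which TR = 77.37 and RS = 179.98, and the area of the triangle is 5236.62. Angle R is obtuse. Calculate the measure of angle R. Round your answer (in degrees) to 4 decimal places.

From area = ½·TR·RS·sin R, we get sin R = 2·area/(TR·RS) ≈ 0.75211.
Taking the obtuse solution, ∠R ≈ 131.23°.

131.2261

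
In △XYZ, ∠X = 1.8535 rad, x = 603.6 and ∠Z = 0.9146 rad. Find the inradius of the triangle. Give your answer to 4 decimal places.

The third angle is ∠Y = π − ∠Z − ∠X = 0.3735 rad.
Law of sines: y = x·sin Y/sin X ≈ 229.34.
Law of sines: z = x·sin Z/sin X ≈ 498.01.
Area = ½·x·y·sin Z ≈ 54840.
Semiperimeter s = (603.6+229.34+498.01)/2 = 665.48.
Inradius = area/s = 54840/665.48 ≈ 82.407.

82.4071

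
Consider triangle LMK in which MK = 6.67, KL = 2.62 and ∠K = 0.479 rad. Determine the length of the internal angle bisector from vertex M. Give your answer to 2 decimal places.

By the law of cosines, LM² = MK² + KL² − 2·MK·KL·cos K = 20.336, so LM ≈ 4.5095.
Law of cosines again: cos M = (LM² + MK² − KL²)/(2·LM·MK) ≈ 0.96348, so ∠M ≈ 0.271 rad.
The bisector from M has length 2·LM·MK·cos(∠M/2)/(LM+MK) ≈ 5.3317.

t_M ≈ 5.33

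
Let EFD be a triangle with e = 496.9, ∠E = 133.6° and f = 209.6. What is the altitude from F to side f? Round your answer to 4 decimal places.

Law of sines: sin F = f·sin E/e ≈ 0.30547.
Since e ≥ f, only the acute value applies: ∠F ≈ 17.79°.
Then ∠D = 180° − ∠E − ∠F ≈ 28.61°.
Law of sines gives d = e·sin D/sin E ≈ 328.61.
Area = ½·e·f·sin D ≈ 24939.
The altitude from F has length 2·area/f ≈ 237.97.

h_F ≈ 237.9667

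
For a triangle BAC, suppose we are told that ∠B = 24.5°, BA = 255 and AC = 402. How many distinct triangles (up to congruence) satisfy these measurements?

BA·sin B = 255·sin(24.5°) ≈ 105.7.
Since AC ≥ BA, exactly one triangle exists.

1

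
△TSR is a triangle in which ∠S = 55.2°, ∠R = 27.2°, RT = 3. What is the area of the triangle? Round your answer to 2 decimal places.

The third angle is ∠T = 180° − ∠S − ∠R = 97.60°.
Law of sines: SR = RT·sin T/sin S ≈ 3.6213.
Law of sines: TS = RT·sin R/sin S ≈ 1.67.
Area = ½·RT·SR·sin R ≈ 2.4829.

2.48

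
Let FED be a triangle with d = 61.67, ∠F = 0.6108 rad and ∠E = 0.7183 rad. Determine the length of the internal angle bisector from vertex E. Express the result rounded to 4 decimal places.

42.8791

The third angle is ∠D = π − ∠F − ∠E = 1.8125 rad.
Law of sines: f = d·sin F/sin D ≈ 36.428.
Law of sines: e = d·sin E/sin D ≈ 41.8.
The bisector from E has length 2·d·f·cos(∠E/2)/(d+f) ≈ 42.879.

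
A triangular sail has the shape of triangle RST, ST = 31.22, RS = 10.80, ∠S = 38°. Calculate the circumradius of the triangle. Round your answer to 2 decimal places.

By the law of cosines, TR² = RS² + ST² − 2·RS·ST·cos S = 559.93, so TR ≈ 23.663.
Area = ½·RS·ST·sin S ≈ 103.79.
Circumradius = TR/(2 sin S) ≈ 19.217.

19.22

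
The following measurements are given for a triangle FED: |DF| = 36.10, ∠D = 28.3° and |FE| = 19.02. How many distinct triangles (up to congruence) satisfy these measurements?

2

|DF|·sin D = 36.10·sin(28.3°) ≈ 17.11.
Since |DF| sin D < |FE| < |DF| (17.11 < 19.02 < 36.10), two triangles exist.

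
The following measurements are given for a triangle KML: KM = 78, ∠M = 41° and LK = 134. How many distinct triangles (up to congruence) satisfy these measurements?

KM·sin M = 78·sin(41°) ≈ 51.17.
Since LK ≥ KM, exactly one triangle exists.

1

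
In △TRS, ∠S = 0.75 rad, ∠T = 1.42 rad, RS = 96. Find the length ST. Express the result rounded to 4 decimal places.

The third angle is ∠R = π − ∠S − ∠T = 0.972 rad.
Law of sines: ST = RS·sin R/sin T ≈ 80.185.

80.1853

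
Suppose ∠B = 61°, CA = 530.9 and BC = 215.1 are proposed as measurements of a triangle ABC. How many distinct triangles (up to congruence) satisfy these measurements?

1

BC·sin B = 215.1·sin(61°) ≈ 188.1.
Since CA ≥ BC, exactly one triangle exists.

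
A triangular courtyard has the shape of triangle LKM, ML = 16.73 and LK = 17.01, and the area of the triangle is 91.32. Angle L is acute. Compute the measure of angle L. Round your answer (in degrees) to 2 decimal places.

From area = ½·ML·LK·sin L, we get sin L = 2·area/(ML·LK) ≈ 0.64179.
Taking the acute solution, ∠L ≈ 39.93°.

∠L ≈ 39.93°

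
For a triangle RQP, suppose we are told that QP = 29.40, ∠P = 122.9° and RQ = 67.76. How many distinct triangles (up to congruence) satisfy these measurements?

QP·sin P = 29.40·sin(122.9°) ≈ 24.68.
Since ∠P is not acute, a triangle exists only if RQ > QP; here RQ > QP, so there is exactly one triangle.

1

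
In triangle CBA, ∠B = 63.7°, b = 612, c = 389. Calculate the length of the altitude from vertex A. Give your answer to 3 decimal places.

Law of sines: sin C = c·sin B/b ≈ 0.56983.
Since b ≥ c, only the acute value applies: ∠C ≈ 34.74°.
Then ∠A = 180° − ∠B − ∠C ≈ 81.56°.
Law of sines gives a = b·sin A/sin B ≈ 675.28.
Area = ½·b·c·sin A ≈ 1.1775e+05.
The altitude from A has length 2·area/a ≈ 348.73.

348.733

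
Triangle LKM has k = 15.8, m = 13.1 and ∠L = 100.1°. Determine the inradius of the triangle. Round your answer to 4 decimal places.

By the law of cosines, l² = k² + m² − 2·k·m·cos L = 493.84, so l ≈ 22.223.
Area = ½·k·m·sin L ≈ 101.89.
Semiperimeter s = (22.223+15.8+13.1)/2 = 25.561.
Inradius = area/s = 101.89/25.561 ≈ 3.986.

3.9860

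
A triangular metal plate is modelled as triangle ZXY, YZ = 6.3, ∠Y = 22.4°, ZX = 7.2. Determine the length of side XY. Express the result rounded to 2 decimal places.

Law of sines: sin X = YZ·sin Y/ZX ≈ 0.33344.
Since ZX ≥ YZ, only the acute value applies: ∠X ≈ 19.48°.
Then ∠Z = 180° − ∠Y − ∠X ≈ 138.12°.
Law of sines gives XY = ZX·sin Z/sin Y ≈ 12.613.

12.61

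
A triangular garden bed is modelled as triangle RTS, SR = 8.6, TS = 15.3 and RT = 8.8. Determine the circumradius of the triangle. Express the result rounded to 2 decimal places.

9.13

By the law of cosines, cos R = (SR² + RT² − TS²) / (2·SR·RT) ≈ -0.54631, so ∠R ≈ 123.11°.
Circumradius = TS/(2 sin R) ≈ 9.1334.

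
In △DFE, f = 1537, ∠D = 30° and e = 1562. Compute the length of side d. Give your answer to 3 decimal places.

802.444

By the law of cosines, d² = f² + e² − 2·f·e·cos D = 6.4392e+05, so d ≈ 802.44.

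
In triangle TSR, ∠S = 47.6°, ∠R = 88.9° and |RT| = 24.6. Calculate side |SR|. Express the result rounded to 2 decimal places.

The third angle is ∠T = 180° − ∠S − ∠R = 43.50°.
Law of sines: |SR| = |RT|·sin T/sin S ≈ 22.931.

22.93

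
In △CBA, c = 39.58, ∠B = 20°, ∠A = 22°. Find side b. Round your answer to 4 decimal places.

20.2310

The third angle is ∠C = 180° − ∠B − ∠A = 138.00°.
Law of sines: b = c·sin B/sin C ≈ 20.231.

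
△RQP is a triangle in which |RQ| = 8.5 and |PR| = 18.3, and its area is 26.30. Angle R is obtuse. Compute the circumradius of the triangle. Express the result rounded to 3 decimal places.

39.118

From area = ½·|PR|·|RQ|·sin R, we get sin R = 2·area/(|PR|·|RQ|) ≈ 0.33815.
Taking the obtuse solution, ∠R ≈ 160.24°.
Law of cosines then gives |QP| ≈ 26.456.
Circumradius = |QP|/(2 sin R) ≈ 39.118.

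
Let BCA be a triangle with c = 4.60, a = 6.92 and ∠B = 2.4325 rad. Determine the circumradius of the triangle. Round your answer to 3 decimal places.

By the law of cosines, b² = c² + a² − 2·c·a·cos B = 117.36, so b ≈ 10.833.
Area = ½·c·a·sin B ≈ 10.364.
Circumradius = b/(2 sin B) ≈ 8.3188.

R ≈ 8.319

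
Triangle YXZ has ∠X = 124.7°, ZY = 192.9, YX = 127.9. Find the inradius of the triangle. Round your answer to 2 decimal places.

r ≈ 22.82

Law of sines: sin Z = YX·sin X/ZY ≈ 0.54511.
Since ZY ≥ YX, only the acute value applies: ∠Z ≈ 33.03°.
Then ∠Y = 180° − ∠X − ∠Z ≈ 22.27°.
Law of sines gives XZ = ZY·sin Y/sin X ≈ 88.909.
Area = ½·ZY·YX·sin Y ≈ 4674.5.
Semiperimeter s = (88.909+192.9+127.9)/2 = 204.85.
Inradius = area/s = 4674.5/204.85 ≈ 22.819.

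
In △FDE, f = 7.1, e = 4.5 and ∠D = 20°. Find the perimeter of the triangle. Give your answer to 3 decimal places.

By the law of cosines, d² = e² + f² − 2·e·f·cos D = 10.614, so d ≈ 3.2579.
Semiperimeter s = (7.1+3.2579+4.5)/2 = 7.4289.
Perimeter = 7.1 + 3.2579 + 4.5 = 14.858.

14.858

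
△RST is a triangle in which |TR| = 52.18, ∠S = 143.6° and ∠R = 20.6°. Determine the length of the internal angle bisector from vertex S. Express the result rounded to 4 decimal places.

8.4312

The third angle is ∠T = 180° − ∠R − ∠S = 15.80°.
Law of sines: |ST| = |TR|·sin R/sin S ≈ 30.938.
Law of sines: |RS| = |TR|·sin T/sin S ≈ 23.942.
The bisector from S has length 2·|RS|·|ST|·cos(∠S/2)/(|RS|+|ST|) ≈ 8.4312.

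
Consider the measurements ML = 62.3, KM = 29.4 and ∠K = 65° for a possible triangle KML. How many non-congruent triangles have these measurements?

1

KM·sin K = 29.4·sin(65°) ≈ 26.65.
Since ML ≥ KM, exactly one triangle exists.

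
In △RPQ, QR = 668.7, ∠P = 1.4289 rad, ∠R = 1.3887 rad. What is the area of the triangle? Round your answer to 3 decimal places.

The third angle is ∠Q = π − ∠R − ∠P = 0.3240 rad.
Law of sines: PQ = QR·sin R/sin P ≈ 664.32.
Law of sines: RP = QR·sin Q/sin P ≈ 215.04.
Area = ½·QR·PQ·sin Q ≈ 70711.

area ≈ 70711.385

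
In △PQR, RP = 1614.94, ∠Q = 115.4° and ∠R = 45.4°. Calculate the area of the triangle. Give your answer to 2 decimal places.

The third angle is ∠P = 180° − ∠Q − ∠R = 19.20°.
Law of sines: QR = RP·sin P/sin Q ≈ 587.93.
Law of sines: PQ = RP·sin R/sin Q ≈ 1272.9.
Area = ½·RP·QR·sin R ≈ 3.3803e+05.

area ≈ 338025.54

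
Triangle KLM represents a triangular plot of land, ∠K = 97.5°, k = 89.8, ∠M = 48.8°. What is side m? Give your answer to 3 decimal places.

68.150

The third angle is ∠L = 180° − ∠M − ∠K = 33.70°.
Law of sines: m = k·sin M/sin K ≈ 68.15.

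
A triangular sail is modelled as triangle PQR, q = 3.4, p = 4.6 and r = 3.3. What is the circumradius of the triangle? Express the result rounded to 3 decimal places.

2.304

By the law of cosines, cos P = (q² + r² − p²) / (2·q·r) ≈ 0.05749, so ∠P ≈ 1.5133 rad.
Circumradius = p/(2 sin P) ≈ 2.3038.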